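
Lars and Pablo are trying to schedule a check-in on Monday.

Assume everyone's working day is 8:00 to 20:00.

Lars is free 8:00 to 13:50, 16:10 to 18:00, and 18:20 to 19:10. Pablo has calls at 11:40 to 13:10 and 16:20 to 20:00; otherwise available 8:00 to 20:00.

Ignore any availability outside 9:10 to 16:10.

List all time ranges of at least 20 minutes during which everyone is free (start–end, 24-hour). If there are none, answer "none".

09:10–11:40, 13:10–13:50

Pablo free within 08:00–20:00: 08:00–11:40, 13:10–16:20.
Lars ∩ Pablo: 08:00–11:40, 13:10–13:50, 16:10–16:20.
Restricted to 09:10–16:10: 09:10–11:40, 13:10–13:50.
Windows ≥ 20 min: 09:10–11:40, 13:10–13:50.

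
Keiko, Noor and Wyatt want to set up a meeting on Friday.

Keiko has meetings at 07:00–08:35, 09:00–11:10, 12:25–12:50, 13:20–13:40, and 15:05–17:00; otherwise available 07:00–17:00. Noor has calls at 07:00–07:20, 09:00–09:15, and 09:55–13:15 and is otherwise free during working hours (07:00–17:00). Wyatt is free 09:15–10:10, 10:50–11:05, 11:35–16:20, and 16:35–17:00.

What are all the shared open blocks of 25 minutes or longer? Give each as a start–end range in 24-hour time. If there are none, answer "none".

Keiko free within 07:00–17:00: 08:35–09:00, 11:10–12:25, 12:50–13:20, 13:40–15:05.
Noor free within 07:00–17:00: 07:20–09:00, 09:15–09:55, 13:15–17:00.
Keiko ∩ Noor: 08:35–09:00, 13:15–13:20, 13:40–15:05.
Keiko ∩ Noor ∩ Wyatt: 13:15–13:20, 13:40–15:05.
Windows ≥ 25 min: 13:40–15:05.

13:40–15:05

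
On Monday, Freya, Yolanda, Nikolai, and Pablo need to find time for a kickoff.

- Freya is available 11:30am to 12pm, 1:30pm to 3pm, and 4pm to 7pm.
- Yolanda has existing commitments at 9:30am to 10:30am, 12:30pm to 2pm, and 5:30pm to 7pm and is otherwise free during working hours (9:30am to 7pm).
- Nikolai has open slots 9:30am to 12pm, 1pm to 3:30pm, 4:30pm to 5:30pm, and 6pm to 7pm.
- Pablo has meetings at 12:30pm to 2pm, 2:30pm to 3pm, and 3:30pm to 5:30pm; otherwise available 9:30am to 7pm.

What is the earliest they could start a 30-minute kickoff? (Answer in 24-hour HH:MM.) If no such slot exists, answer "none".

11:30

Yolanda free within 09:30–19:00: 10:30–12:30, 14:00–17:30.
Pablo free within 09:30–19:00: 09:30–12:30, 14:00–14:30, 15:00–15:30, 17:30–19:00.
Freya ∩ Yolanda: 11:30–12:00, 14:00–15:00, 16:00–17:30.
Freya ∩ Yolanda ∩ Nikolai: 11:30–12:00, 14:00–15:00, 16:30–17:30.
Freya ∩ Yolanda ∩ Nikolai ∩ Pablo: 11:30–12:00, 14:00–14:30.
Windows ≥ 30 min: 11:30–12:00, 14:00–14:30.
Earliest such window starts at 11:30.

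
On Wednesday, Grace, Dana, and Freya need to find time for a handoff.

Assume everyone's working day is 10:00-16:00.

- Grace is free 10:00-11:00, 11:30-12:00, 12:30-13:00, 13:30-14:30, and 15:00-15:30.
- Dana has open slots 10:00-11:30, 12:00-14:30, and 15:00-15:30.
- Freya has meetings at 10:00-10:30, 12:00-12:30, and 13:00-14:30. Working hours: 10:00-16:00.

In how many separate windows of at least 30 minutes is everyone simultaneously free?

Freya free within 10:00–16:00: 10:30–12:00, 12:30–13:00, 14:30–16:00.
Grace ∩ Dana: 10:00–11:00, 12:30–13:00, 13:30–14:30, 15:00–15:30.
Grace ∩ Dana ∩ Freya: 10:30–11:00, 12:30–13:00, 15:00–15:30.
Windows ≥ 30 min: 10:30–11:00, 12:30–13:00, 15:00–15:30.
That's 3 windows.

3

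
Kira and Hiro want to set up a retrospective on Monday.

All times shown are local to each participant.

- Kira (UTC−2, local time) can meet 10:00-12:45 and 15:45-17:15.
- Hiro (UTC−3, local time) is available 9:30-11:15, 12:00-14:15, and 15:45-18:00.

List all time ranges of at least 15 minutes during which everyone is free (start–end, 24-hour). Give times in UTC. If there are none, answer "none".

12:30–14:15, 18:45–19:15

Kira → UTC: 12:00–14:45, 17:45–19:15.
Hiro → UTC: 12:30–14:15, 15:00–17:15, 18:45–21:00.
Kira ∩ Hiro: 12:30–14:15, 18:45–19:15.
Windows ≥ 15 min: 12:30–14:15, 18:45–19:15.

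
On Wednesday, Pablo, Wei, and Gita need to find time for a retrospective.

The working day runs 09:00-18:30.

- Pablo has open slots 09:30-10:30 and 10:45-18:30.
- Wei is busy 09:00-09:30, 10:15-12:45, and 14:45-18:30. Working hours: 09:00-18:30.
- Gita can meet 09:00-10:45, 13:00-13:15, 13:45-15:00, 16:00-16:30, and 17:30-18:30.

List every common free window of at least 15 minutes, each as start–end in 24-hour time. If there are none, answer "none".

Wei free within 09:00–18:30: 09:30–10:15, 12:45–14:45.
Pablo ∩ Wei: 09:30–10:15, 12:45–14:45.
Pablo ∩ Wei ∩ Gita: 09:30–10:15, 13:00–13:15, 13:45–14:45.
Windows ≥ 15 min: 09:30–10:15, 13:00–13:15, 13:45–14:45.

09:30–10:15, 13:00–13:15, 13:45–14:45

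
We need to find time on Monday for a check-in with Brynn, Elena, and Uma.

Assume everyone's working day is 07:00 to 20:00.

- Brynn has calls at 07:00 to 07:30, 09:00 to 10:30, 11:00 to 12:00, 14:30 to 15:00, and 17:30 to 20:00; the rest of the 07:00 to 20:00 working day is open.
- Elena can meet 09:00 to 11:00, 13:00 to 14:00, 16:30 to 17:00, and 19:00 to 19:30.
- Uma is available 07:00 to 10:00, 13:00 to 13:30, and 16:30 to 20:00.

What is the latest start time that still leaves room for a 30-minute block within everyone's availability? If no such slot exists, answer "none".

16:30

Brynn free within 07:00–20:00: 07:30–09:00, 10:30–11:00, 12:00–14:30, 15:00–17:30.
Brynn ∩ Elena: 10:30–11:00, 13:00–14:00, 16:30–17:00.
Brynn ∩ Elena ∩ Uma: 13:00–13:30, 16:30–17:00.
Windows ≥ 30 min: 13:00–13:30, 16:30–17:00.
Latest start in the last window 16:30–17:00 is 17:00 − 30 min = 16:30.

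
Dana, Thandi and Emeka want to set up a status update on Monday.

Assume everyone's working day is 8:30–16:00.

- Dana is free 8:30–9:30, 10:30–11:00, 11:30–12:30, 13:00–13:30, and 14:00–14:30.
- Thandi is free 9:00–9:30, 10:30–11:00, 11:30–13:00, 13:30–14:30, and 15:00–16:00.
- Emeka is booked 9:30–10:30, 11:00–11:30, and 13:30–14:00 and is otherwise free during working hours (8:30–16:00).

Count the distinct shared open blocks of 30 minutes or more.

4

Emeka free within 08:30–16:00: 08:30–09:30, 10:30–11:00, 11:30–13:30, 14:00–16:00.
Dana ∩ Thandi: 09:00–09:30, 10:30–11:00, 11:30–12:30, 14:00–14:30.
Dana ∩ Thandi ∩ Emeka: 09:00–09:30, 10:30–11:00, 11:30–12:30, 14:00–14:30.
Windows ≥ 30 min: 09:00–09:30, 10:30–11:00, 11:30–12:30, 14:00–14:30.
That's 4 windows.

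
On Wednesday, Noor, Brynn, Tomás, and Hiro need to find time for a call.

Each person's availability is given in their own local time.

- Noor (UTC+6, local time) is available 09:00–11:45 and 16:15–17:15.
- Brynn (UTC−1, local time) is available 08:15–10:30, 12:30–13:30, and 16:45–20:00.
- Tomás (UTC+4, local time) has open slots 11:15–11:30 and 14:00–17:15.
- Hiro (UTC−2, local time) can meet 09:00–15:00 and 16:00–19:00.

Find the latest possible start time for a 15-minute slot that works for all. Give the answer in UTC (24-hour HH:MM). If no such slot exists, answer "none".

11:00

Noor → UTC: 03:00–05:45, 10:15–11:15.
Brynn → UTC: 09:15–11:30, 13:30–14:30, 17:45–21:00.
Tomás → UTC: 07:15–07:30, 10:00–13:15.
Hiro → UTC: 11:00–17:00, 18:00–21:00.
Noor ∩ Brynn: 10:15–11:15.
Noor ∩ Brynn ∩ Tomás: 10:15–11:15.
Noor ∩ Brynn ∩ Tomás ∩ Hiro: 11:00–11:15.
Windows ≥ 15 min: 11:00–11:15.
Latest start in the last window 11:00–11:15 is 11:15 − 15 min = 11:00.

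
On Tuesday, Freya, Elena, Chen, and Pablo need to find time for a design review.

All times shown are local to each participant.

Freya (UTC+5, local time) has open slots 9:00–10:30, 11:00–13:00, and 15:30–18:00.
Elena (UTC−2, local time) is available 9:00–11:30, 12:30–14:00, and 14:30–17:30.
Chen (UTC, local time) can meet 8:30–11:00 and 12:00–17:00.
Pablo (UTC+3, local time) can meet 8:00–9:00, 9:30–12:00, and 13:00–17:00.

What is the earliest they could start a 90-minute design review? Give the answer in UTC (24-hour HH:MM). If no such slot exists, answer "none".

Freya → UTC: 04:00–05:30, 06:00–08:00, 10:30–13:00.
Elena → UTC: 11:00–13:30, 14:30–16:00, 16:30–19:30.
Chen → UTC: 08:30–11:00, 12:00–17:00.
Pablo → UTC: 05:00–06:00, 06:30–09:00, 10:00–14:00.
Freya ∩ Elena: 11:00–13:00.
Freya ∩ Elena ∩ Chen: 12:00–13:00.
Freya ∩ Elena ∩ Chen ∩ Pablo: 12:00–13:00.
Windows ≥ 90 min: (none).

none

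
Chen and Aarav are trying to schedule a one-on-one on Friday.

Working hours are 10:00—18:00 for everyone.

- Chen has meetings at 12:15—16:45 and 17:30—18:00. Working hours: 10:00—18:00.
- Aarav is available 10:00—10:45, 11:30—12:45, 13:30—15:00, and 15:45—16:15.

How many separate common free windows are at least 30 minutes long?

2

Chen free within 10:00–18:00: 10:00–12:15, 16:45–17:30.
Chen ∩ Aarav: 10:00–10:45, 11:30–12:15.
Windows ≥ 30 min: 10:00–10:45, 11:30–12:15.
That's 2 windows.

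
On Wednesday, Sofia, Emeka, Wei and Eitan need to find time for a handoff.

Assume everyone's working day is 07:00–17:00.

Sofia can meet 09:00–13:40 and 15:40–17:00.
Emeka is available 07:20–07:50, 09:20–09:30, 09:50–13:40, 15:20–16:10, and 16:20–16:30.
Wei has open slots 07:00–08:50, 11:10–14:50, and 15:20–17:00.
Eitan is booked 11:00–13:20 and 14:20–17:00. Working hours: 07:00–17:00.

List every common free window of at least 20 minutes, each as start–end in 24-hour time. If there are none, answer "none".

13:20–13:40

Eitan free within 07:00–17:00: 07:00–11:00, 13:20–14:20.
Sofia ∩ Emeka: 09:20–09:30, 09:50–13:40, 15:40–16:10, 16:20–16:30.
Sofia ∩ Emeka ∩ Wei: 11:10–13:40, 15:40–16:10, 16:20–16:30.
Sofia ∩ Emeka ∩ Wei ∩ Eitan: 13:20–13:40.
Windows ≥ 20 min: 13:20–13:40.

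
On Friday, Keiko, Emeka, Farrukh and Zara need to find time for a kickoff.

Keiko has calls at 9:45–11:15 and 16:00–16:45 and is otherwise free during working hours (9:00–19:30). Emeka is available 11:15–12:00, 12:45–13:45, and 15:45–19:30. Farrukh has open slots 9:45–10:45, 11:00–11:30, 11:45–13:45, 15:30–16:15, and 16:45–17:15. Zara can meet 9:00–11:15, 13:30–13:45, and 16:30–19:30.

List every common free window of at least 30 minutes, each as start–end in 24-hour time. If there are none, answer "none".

Keiko free within 09:00–19:30: 09:00–09:45, 11:15–16:00, 16:45–19:30.
Keiko ∩ Emeka: 11:15–12:00, 12:45–13:45, 15:45–16:00, 16:45–19:30.
Keiko ∩ Emeka ∩ Farrukh: 11:15–11:30, 11:45–12:00, 12:45–13:45, 15:45–16:00, 16:45–17:15.
Keiko ∩ Emeka ∩ Farrukh ∩ Zara: 13:30–13:45, 16:45–17:15.
Windows ≥ 30 min: 16:45–17:15.

16:45–17:15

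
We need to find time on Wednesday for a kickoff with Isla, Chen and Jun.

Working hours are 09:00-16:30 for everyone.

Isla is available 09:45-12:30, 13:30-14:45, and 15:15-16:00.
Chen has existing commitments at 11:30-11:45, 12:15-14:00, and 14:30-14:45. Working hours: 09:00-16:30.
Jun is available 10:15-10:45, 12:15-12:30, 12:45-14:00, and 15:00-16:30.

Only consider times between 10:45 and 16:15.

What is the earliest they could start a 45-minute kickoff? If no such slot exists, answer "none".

Chen free within 09:00–16:30: 09:00–11:30, 11:45–12:15, 14:00–14:30, 14:45–16:30.
Isla ∩ Chen: 09:45–11:30, 11:45–12:15, 14:00–14:30, 15:15–16:00.
Isla ∩ Chen ∩ Jun: 10:15–10:45, 15:15–16:00.
Restricted to 10:45–16:15: 15:15–16:00.
Windows ≥ 45 min: 15:15–16:00.
Earliest such window starts at 15:15.

15:15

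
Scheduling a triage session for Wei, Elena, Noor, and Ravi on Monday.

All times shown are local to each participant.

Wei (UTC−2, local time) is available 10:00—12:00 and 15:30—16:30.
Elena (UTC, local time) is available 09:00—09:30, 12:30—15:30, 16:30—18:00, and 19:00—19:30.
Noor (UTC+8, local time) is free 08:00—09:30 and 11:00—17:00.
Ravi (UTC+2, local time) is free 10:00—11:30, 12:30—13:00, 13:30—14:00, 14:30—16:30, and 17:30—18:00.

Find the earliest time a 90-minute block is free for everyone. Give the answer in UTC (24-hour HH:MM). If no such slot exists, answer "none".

none

Wei → UTC: 12:00–14:00, 17:30–18:30.
Elena → UTC: 09:00–09:30, 12:30–15:30, 16:30–18:00, 19:00–19:30.
Noor → UTC: 00:00–01:30, 03:00–09:00.
Ravi → UTC: 08:00–09:30, 10:30–11:00, 11:30–12:00, 12:30–14:30, 15:30–16:00.
Wei ∩ Elena: 12:30–14:00, 17:30–18:00.
Wei ∩ Elena ∩ Noor: (none).
Wei ∩ Elena ∩ Noor ∩ Ravi: (none).
Windows ≥ 90 min: (none).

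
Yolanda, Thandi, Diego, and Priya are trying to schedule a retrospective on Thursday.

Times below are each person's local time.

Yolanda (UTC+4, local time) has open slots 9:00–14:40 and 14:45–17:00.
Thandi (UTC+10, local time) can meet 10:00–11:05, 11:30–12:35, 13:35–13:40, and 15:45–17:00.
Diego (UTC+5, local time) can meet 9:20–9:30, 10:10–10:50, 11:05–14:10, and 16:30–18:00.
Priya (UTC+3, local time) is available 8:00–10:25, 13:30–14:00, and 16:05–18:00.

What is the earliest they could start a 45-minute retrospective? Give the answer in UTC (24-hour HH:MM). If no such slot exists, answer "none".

06:05

Yolanda → UTC: 05:00–10:40, 10:45–13:00.
Thandi → UTC: 00:00–01:05, 01:30–02:35, 03:35–03:40, 05:45–07:00.
Diego → UTC: 04:20–04:30, 05:10–05:50, 06:05–09:10, 11:30–13:00.
Priya → UTC: 05:00–07:25, 10:30–11:00, 13:05–15:00.
Yolanda ∩ Thandi: 05:45–07:00.
Yolanda ∩ Thandi ∩ Diego: 05:45–05:50, 06:05–07:00.
Yolanda ∩ Thandi ∩ Diego ∩ Priya: 05:45–05:50, 06:05–07:00.
Windows ≥ 45 min: 06:05–07:00.
Earliest such window starts at 06:05.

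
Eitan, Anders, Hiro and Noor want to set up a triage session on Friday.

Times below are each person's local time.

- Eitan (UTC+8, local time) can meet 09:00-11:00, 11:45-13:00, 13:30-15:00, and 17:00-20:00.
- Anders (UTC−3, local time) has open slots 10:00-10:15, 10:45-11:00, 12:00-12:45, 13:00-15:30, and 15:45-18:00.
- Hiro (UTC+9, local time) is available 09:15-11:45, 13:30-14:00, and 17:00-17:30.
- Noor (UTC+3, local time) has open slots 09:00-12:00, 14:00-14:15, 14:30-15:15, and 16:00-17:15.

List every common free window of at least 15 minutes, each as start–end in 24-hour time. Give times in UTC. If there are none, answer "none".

none

Eitan → UTC: 01:00–03:00, 03:45–05:00, 05:30–07:00, 09:00–12:00.
Anders → UTC: 13:00–13:15, 13:45–14:00, 15:00–15:45, 16:00–18:30, 18:45–21:00.
Hiro → UTC: 00:15–02:45, 04:30–05:00, 08:00–08:30.
Noor → UTC: 06:00–09:00, 11:00–11:15, 11:30–12:15, 13:00–14:15.
Eitan ∩ Anders: (none).
Eitan ∩ Anders ∩ Hiro: (none).
Eitan ∩ Anders ∩ Hiro ∩ Noor: (none).
Windows ≥ 15 min: (none).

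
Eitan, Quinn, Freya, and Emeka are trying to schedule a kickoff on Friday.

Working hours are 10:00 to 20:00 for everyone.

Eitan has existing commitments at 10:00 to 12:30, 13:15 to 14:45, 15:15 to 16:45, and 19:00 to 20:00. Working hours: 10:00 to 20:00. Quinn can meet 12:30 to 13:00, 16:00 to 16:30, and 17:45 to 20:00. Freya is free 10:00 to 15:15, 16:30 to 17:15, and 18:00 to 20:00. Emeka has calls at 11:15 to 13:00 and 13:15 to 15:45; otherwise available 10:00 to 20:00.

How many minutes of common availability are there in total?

60 minutes

Eitan free within 10:00–20:00: 12:30–13:15, 14:45–15:15, 16:45–19:00.
Emeka free within 10:00–20:00: 10:00–11:15, 13:00–13:15, 15:45–20:00.
Eitan ∩ Quinn: 12:30–13:00, 17:45–19:00.
Eitan ∩ Quinn ∩ Freya: 12:30–13:00, 18:00–19:00.
Eitan ∩ Quinn ∩ Freya ∩ Emeka: 18:00–19:00.
Total common minutes: 60.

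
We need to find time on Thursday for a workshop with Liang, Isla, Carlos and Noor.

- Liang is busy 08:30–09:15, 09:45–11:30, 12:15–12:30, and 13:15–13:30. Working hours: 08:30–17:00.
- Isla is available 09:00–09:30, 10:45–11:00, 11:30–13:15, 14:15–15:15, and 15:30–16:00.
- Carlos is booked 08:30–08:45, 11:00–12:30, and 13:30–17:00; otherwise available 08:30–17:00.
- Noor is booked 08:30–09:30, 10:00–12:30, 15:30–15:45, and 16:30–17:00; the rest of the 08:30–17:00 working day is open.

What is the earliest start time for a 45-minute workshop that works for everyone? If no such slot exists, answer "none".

Liang free within 08:30–17:00: 09:15–09:45, 11:30–12:15, 12:30–13:15, 13:30–17:00.
Carlos free within 08:30–17:00: 08:45–11:00, 12:30–13:30.
Noor free within 08:30–17:00: 09:30–10:00, 12:30–15:30, 15:45–16:30.
Liang ∩ Isla: 09:15–09:30, 11:30–12:15, 12:30–13:15, 14:15–15:15, 15:30–16:00.
Liang ∩ Isla ∩ Carlos: 09:15–09:30, 12:30–13:15.
Liang ∩ Isla ∩ Carlos ∩ Noor: 12:30–13:15.
Windows ≥ 45 min: 12:30–13:15.
Earliest such window starts at 12:30.

12:30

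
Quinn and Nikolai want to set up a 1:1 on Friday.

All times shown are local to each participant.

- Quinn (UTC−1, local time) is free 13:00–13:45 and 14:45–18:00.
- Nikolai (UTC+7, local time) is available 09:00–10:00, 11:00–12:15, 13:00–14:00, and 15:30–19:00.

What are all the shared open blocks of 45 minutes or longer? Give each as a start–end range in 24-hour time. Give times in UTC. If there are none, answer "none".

none

Quinn → UTC: 14:00–14:45, 15:45–19:00.
Nikolai → UTC: 02:00–03:00, 04:00–05:15, 06:00–07:00, 08:30–12:00.
Quinn ∩ Nikolai: (none).
Windows ≥ 45 min: (none).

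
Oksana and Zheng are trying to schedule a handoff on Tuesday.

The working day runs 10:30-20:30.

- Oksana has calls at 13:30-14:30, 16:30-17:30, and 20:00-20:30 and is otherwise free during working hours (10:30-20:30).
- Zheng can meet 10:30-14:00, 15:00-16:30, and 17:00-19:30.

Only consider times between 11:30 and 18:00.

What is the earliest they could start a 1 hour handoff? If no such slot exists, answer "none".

Oksana free within 10:30–20:30: 10:30–13:30, 14:30–16:30, 17:30–20:00.
Oksana ∩ Zheng: 10:30–13:30, 15:00–16:30, 17:30–19:30.
Restricted to 11:30–18:00: 11:30–13:30, 15:00–16:30, 17:30–18:00.
Windows ≥ 60 min: 11:30–13:30, 15:00–16:30.
Earliest such window starts at 11:30.

11:30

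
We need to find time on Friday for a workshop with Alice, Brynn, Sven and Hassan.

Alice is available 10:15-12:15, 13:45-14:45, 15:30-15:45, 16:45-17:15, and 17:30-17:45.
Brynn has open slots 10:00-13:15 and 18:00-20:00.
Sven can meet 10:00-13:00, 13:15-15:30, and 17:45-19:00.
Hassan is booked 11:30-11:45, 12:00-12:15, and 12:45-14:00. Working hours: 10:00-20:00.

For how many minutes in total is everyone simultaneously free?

90 minutes

Hassan free within 10:00–20:00: 10:00–11:30, 11:45–12:00, 12:15–12:45, 14:00–20:00.
Alice ∩ Brynn: 10:15–12:15.
Alice ∩ Brynn ∩ Sven: 10:15–12:15.
Alice ∩ Brynn ∩ Sven ∩ Hassan: 10:15–11:30, 11:45–12:00.
Total common minutes: 75 + 15 = 90.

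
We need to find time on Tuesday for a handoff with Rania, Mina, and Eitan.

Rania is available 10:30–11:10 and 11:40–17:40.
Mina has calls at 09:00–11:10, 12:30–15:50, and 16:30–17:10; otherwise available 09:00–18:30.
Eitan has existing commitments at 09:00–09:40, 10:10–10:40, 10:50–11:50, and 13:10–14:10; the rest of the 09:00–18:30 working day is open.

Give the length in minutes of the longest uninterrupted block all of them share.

40 minutes

Mina free within 09:00–18:30: 11:10–12:30, 15:50–16:30, 17:10–18:30.
Eitan free within 09:00–18:30: 09:40–10:10, 10:40–10:50, 11:50–13:10, 14:10–18:30.
Rania ∩ Mina: 11:40–12:30, 15:50–16:30, 17:10–17:40.
Rania ∩ Mina ∩ Eitan: 11:50–12:30, 15:50–16:30, 17:10–17:40.
Common window lengths: 40, 40, 30 min; longest is 40.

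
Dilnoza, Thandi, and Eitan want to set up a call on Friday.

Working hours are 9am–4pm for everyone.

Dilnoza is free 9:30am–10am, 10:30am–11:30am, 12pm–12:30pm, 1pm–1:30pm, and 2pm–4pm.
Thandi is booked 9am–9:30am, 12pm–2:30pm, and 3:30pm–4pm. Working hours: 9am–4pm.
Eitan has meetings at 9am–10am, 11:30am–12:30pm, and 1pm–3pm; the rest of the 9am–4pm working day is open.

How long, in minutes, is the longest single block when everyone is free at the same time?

60 minutes

Thandi free within 09:00–16:00: 09:30–12:00, 14:30–15:30.
Eitan free within 09:00–16:00: 10:00–11:30, 12:30–13:00, 15:00–16:00.
Dilnoza ∩ Thandi: 09:30–10:00, 10:30–11:30, 14:30–15:30.
Dilnoza ∩ Thandi ∩ Eitan: 10:30–11:30, 15:00–15:30.
Common window lengths: 60, 30 min; longest is 60.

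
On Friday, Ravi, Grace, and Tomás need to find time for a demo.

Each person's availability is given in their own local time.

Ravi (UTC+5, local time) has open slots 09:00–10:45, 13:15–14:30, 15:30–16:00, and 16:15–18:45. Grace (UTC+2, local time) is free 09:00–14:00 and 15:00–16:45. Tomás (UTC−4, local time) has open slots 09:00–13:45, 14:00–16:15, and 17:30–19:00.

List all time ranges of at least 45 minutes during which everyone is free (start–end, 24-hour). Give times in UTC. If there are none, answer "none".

Ravi → UTC: 04:00–05:45, 08:15–09:30, 10:30–11:00, 11:15–13:45.
Grace → UTC: 07:00–12:00, 13:00–14:45.
Tomás → UTC: 13:00–17:45, 18:00–20:15, 21:30–23:00.
Ravi ∩ Grace: 08:15–09:30, 10:30–11:00, 11:15–12:00, 13:00–13:45.
Ravi ∩ Grace ∩ Tomás: 13:00–13:45.
Windows ≥ 45 min: 13:00–13:45.

13:00–13:45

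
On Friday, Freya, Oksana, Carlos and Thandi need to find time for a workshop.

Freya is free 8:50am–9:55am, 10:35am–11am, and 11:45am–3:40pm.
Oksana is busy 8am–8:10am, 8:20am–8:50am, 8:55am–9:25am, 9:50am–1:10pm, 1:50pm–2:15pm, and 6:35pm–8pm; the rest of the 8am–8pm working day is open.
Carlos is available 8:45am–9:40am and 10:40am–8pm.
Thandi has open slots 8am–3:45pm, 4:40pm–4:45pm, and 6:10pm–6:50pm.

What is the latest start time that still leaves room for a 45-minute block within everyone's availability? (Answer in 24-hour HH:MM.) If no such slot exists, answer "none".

14:55

Oksana free within 08:00–20:00: 08:10–08:20, 08:50–08:55, 09:25–09:50, 13:10–13:50, 14:15–18:35.
Freya ∩ Oksana: 08:50–08:55, 09:25–09:50, 13:10–13:50, 14:15–15:40.
Freya ∩ Oksana ∩ Carlos: 08:50–08:55, 09:25–09:40, 13:10–13:50, 14:15–15:40.
Freya ∩ Oksana ∩ Carlos ∩ Thandi: 08:50–08:55, 09:25–09:40, 13:10–13:50, 14:15–15:40.
Windows ≥ 45 min: 14:15–15:40.
Latest start in the last window 14:15–15:40 is 15:40 − 45 min = 14:55.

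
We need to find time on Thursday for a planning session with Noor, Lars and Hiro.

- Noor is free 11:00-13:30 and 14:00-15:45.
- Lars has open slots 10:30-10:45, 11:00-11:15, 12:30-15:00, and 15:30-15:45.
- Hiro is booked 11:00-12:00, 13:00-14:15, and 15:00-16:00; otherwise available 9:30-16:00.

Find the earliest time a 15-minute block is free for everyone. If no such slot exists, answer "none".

12:30

Hiro free within 09:30–16:00: 09:30–11:00, 12:00–13:00, 14:15–15:00.
Noor ∩ Lars: 11:00–11:15, 12:30–13:30, 14:00–15:00, 15:30–15:45.
Noor ∩ Lars ∩ Hiro: 12:30–13:00, 14:15–15:00.
Windows ≥ 15 min: 12:30–13:00, 14:15–15:00.
Earliest such window starts at 12:30.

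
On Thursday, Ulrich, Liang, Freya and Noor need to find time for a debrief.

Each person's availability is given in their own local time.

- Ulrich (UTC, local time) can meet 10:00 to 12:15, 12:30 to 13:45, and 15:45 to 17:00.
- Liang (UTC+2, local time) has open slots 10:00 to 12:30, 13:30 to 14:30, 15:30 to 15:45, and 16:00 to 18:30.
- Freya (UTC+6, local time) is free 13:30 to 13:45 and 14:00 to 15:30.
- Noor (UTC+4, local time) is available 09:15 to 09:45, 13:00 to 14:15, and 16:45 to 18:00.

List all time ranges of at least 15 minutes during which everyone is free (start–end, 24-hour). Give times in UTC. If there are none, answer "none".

Ulrich → UTC: 10:00–12:15, 12:30–13:45, 15:45–17:00.
Liang → UTC: 08:00–10:30, 11:30–12:30, 13:30–13:45, 14:00–16:30.
Freya → UTC: 07:30–07:45, 08:00–09:30.
Noor → UTC: 05:15–05:45, 09:00–10:15, 12:45–14:00.
Ulrich ∩ Liang: 10:00–10:30, 11:30–12:15, 13:30–13:45, 15:45–16:30.
Ulrich ∩ Liang ∩ Freya: (none).
Ulrich ∩ Liang ∩ Freya ∩ Noor: (none).
Windows ≥ 15 min: (none).

none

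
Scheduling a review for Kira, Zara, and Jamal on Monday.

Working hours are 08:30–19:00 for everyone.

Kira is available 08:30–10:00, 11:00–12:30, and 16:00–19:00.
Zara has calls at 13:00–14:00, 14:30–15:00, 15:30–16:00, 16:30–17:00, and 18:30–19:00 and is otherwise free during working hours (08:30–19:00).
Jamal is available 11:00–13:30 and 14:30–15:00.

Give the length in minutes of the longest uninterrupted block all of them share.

Zara free within 08:30–19:00: 08:30–13:00, 14:00–14:30, 15:00–15:30, 16:00–16:30, 17:00–18:30.
Kira ∩ Zara: 08:30–10:00, 11:00–12:30, 16:00–16:30, 17:00–18:30.
Kira ∩ Zara ∩ Jamal: 11:00–12:30.
Single common window of 90 minutes.

90 minutes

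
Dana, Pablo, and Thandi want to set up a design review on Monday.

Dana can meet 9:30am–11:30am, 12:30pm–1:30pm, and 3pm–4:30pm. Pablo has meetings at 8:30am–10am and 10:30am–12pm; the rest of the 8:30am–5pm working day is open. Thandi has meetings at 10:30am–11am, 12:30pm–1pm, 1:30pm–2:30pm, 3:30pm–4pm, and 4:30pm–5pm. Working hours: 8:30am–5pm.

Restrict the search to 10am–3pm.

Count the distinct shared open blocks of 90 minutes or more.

Pablo free within 08:30–17:00: 10:00–10:30, 12:00–17:00.
Thandi free within 08:30–17:00: 08:30–10:30, 11:00–12:30, 13:00–13:30, 14:30–15:30, 16:00–16:30.
Dana ∩ Pablo: 10:00–10:30, 12:30–13:30, 15:00–16:30.
Dana ∩ Pablo ∩ Thandi: 10:00–10:30, 13:00–13:30, 15:00–15:30, 16:00–16:30.
Restricted to 10:00–15:00: 10:00–10:30, 13:00–13:30.
Windows ≥ 90 min: (none).
That's 0 windows.

0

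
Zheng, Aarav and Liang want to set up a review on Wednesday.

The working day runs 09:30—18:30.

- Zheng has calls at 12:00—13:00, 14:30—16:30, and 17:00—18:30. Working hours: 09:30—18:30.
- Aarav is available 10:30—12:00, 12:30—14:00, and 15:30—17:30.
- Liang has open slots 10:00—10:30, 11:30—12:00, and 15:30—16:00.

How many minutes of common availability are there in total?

30 minutes

Zheng free within 09:30–18:30: 09:30–12:00, 13:00–14:30, 16:30–17:00.
Zheng ∩ Aarav: 10:30–12:00, 13:00–14:00, 16:30–17:00.
Zheng ∩ Aarav ∩ Liang: 11:30–12:00.
Total common minutes: 30.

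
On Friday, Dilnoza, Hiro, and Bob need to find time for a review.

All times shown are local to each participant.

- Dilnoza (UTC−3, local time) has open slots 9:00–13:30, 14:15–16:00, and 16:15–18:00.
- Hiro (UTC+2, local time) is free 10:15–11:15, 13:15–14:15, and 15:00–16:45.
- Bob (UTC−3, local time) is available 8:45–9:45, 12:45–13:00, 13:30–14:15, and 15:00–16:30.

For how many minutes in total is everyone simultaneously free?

15 minutes

Dilnoza → UTC: 12:00–16:30, 17:15–19:00, 19:15–21:00.
Hiro → UTC: 08:15–09:15, 11:15–12:15, 13:00–14:45.
Bob → UTC: 11:45–12:45, 15:45–16:00, 16:30–17:15, 18:00–19:30.
Dilnoza ∩ Hiro: 12:00–12:15, 13:00–14:45.
Dilnoza ∩ Hiro ∩ Bob: 12:00–12:15.
Total common minutes: 15.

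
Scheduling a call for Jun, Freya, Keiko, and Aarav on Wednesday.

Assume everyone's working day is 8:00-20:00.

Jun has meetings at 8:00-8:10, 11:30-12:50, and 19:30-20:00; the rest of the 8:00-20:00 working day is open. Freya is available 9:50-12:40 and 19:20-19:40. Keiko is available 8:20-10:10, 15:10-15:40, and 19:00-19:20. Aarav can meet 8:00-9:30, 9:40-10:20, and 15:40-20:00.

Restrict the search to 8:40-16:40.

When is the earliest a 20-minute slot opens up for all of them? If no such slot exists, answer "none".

09:50

Jun free within 08:00–20:00: 08:10–11:30, 12:50–19:30.
Jun ∩ Freya: 09:50–11:30, 19:20–19:30.
Jun ∩ Freya ∩ Keiko: 09:50–10:10.
Jun ∩ Freya ∩ Keiko ∩ Aarav: 09:50–10:10.
Restricted to 08:40–16:40: 09:50–10:10.
Windows ≥ 20 min: 09:50–10:10.
Earliest such window starts at 09:50.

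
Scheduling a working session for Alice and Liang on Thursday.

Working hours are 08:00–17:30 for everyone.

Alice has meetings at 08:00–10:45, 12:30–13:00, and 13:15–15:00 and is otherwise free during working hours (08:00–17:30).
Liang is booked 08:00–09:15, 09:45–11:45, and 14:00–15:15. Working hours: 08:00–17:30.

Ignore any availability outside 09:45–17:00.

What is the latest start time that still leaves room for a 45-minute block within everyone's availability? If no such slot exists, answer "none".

16:15

Alice free within 08:00–17:30: 10:45–12:30, 13:00–13:15, 15:00–17:30.
Liang free within 08:00–17:30: 09:15–09:45, 11:45–14:00, 15:15–17:30.
Alice ∩ Liang: 11:45–12:30, 13:00–13:15, 15:15–17:30.
Restricted to 09:45–17:00: 11:45–12:30, 13:00–13:15, 15:15–17:00.
Windows ≥ 45 min: 11:45–12:30, 15:15–17:00.
Latest start in the last window 15:15–17:00 is 17:00 − 45 min = 16:15.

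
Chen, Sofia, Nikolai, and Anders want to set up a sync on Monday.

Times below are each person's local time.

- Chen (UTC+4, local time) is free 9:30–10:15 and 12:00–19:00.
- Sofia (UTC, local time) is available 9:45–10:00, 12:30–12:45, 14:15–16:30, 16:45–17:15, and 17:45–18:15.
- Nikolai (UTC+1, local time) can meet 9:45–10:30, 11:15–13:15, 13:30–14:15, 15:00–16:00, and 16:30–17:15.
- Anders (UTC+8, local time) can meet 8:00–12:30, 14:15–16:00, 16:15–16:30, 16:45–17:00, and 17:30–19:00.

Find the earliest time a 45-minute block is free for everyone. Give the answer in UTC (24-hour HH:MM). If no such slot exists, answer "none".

Chen → UTC: 05:30–06:15, 08:00–15:00.
Sofia → UTC: 09:45–10:00, 12:30–12:45, 14:15–16:30, 16:45–17:15, 17:45–18:15.
Nikolai → UTC: 08:45–09:30, 10:15–12:15, 12:30–13:15, 14:00–15:00, 15:30–16:15.
Anders → UTC: 00:00–04:30, 06:15–08:00, 08:15–08:30, 08:45–09:00, 09:30–11:00.
Chen ∩ Sofia: 09:45–10:00, 12:30–12:45, 14:15–15:00.
Chen ∩ Sofia ∩ Nikolai: 12:30–12:45, 14:15–15:00.
Chen ∩ Sofia ∩ Nikolai ∩ Anders: (none).
Windows ≥ 45 min: (none).

none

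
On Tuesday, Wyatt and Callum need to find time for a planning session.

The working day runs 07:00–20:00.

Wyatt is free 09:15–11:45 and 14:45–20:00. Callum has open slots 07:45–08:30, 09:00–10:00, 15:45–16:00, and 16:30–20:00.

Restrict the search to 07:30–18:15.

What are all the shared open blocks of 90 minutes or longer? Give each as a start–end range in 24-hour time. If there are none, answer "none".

16:30–18:15

Wyatt ∩ Callum: 09:15–10:00, 15:45–16:00, 16:30–20:00.
Restricted to 07:30–18:15: 09:15–10:00, 15:45–16:00, 16:30–18:15.
Windows ≥ 90 min: 16:30–18:15.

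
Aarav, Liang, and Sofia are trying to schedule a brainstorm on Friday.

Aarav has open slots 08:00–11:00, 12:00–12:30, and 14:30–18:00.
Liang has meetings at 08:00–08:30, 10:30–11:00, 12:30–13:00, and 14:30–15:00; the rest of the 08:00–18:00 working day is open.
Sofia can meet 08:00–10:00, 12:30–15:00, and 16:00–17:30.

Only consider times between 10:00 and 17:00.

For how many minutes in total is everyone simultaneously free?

Liang free within 08:00–18:00: 08:30–10:30, 11:00–12:30, 13:00–14:30, 15:00–18:00.
Aarav ∩ Liang: 08:30–10:30, 12:00–12:30, 15:00–18:00.
Aarav ∩ Liang ∩ Sofia: 08:30–10:00, 16:00–17:30.
Restricted to 10:00–17:00: 16:00–17:00.
Total common minutes: 60.

60 minutes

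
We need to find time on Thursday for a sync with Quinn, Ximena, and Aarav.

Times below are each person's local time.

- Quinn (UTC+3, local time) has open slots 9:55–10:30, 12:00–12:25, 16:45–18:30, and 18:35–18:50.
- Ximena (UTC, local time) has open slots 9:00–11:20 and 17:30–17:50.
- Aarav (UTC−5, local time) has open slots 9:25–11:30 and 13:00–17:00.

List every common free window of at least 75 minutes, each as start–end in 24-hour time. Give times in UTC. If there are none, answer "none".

none

Quinn → UTC: 06:55–07:30, 09:00–09:25, 13:45–15:30, 15:35–15:50.
Ximena → UTC: 09:00–11:20, 17:30–17:50.
Aarav → UTC: 14:25–16:30, 18:00–22:00.
Quinn ∩ Ximena: 09:00–09:25.
Quinn ∩ Ximena ∩ Aarav: (none).
Windows ≥ 75 min: (none).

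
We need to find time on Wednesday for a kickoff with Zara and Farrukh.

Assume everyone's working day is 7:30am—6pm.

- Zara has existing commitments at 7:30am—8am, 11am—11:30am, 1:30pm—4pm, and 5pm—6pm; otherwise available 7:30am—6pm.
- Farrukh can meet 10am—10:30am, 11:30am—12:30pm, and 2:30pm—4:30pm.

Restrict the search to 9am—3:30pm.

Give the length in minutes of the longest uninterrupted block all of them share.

60 minutes

Zara free within 07:30–18:00: 08:00–11:00, 11:30–13:30, 16:00–17:00.
Zara ∩ Farrukh: 10:00–10:30, 11:30–12:30, 16:00–16:30.
Restricted to 09:00–15:30: 10:00–10:30, 11:30–12:30.
Common window lengths: 30, 60 min; longest is 60.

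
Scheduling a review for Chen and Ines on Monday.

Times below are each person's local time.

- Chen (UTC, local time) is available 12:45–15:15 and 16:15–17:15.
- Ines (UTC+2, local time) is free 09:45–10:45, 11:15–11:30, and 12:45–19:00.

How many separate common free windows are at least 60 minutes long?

1

Chen → UTC: 12:45–15:15, 16:15–17:15.
Ines → UTC: 07:45–08:45, 09:15–09:30, 10:45–17:00.
Chen ∩ Ines: 12:45–15:15, 16:15–17:00.
Windows ≥ 60 min: 12:45–15:15.
That's 1 window.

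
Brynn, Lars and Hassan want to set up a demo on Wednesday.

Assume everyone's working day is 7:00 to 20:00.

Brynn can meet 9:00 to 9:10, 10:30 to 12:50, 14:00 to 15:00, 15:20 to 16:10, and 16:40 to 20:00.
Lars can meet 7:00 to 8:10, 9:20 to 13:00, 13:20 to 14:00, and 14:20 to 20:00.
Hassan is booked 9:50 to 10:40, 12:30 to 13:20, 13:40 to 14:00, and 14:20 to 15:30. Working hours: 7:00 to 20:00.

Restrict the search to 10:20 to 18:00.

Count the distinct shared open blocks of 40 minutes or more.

Hassan free within 07:00–20:00: 07:00–09:50, 10:40–12:30, 13:20–13:40, 14:00–14:20, 15:30–20:00.
Brynn ∩ Lars: 10:30–12:50, 14:20–15:00, 15:20–16:10, 16:40–20:00.
Brynn ∩ Lars ∩ Hassan: 10:40–12:30, 15:30–16:10, 16:40–20:00.
Restricted to 10:20–18:00: 10:40–12:30, 15:30–16:10, 16:40–18:00.
Windows ≥ 40 min: 10:40–12:30, 15:30–16:10, 16:40–18:00.
That's 3 windows.

3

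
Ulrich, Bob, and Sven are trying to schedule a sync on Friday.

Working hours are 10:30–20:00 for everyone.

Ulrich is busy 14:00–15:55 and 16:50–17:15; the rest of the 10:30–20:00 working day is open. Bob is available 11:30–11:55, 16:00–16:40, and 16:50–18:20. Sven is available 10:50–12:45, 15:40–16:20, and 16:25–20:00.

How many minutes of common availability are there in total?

Ulrich free within 10:30–20:00: 10:30–14:00, 15:55–16:50, 17:15–20:00.
Ulrich ∩ Bob: 11:30–11:55, 16:00–16:40, 17:15–18:20.
Ulrich ∩ Bob ∩ Sven: 11:30–11:55, 16:00–16:20, 16:25–16:40, 17:15–18:20.
Total common minutes: 25 + 20 + 15 + 65 = 125.

125 minutes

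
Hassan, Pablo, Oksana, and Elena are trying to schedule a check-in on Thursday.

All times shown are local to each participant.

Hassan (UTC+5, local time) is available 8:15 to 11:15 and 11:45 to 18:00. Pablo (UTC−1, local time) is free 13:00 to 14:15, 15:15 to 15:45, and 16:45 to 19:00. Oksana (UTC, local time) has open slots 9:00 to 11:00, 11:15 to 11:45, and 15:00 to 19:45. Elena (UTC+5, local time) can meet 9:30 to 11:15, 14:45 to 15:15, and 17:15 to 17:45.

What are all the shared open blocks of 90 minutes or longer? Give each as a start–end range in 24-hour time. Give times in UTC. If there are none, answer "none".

Hassan → UTC: 03:15–06:15, 06:45–13:00.
Pablo → UTC: 14:00–15:15, 16:15–16:45, 17:45–20:00.
Oksana → UTC: 09:00–11:00, 11:15–11:45, 15:00–19:45.
Elena → UTC: 04:30–06:15, 09:45–10:15, 12:15–12:45.
Hassan ∩ Pablo: (none).
Hassan ∩ Pablo ∩ Oksana: (none).
Hassan ∩ Pablo ∩ Oksana ∩ Elena: (none).
Windows ≥ 90 min: (none).

none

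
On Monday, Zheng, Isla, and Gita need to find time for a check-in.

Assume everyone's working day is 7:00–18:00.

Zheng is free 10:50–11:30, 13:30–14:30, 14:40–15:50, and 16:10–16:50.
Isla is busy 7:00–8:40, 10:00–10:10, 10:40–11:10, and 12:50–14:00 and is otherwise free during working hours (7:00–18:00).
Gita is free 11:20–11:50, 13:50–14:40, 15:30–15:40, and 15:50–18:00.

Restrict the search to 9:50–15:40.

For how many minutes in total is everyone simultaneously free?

Isla free within 07:00–18:00: 08:40–10:00, 10:10–10:40, 11:10–12:50, 14:00–18:00.
Zheng ∩ Isla: 11:10–11:30, 14:00–14:30, 14:40–15:50, 16:10–16:50.
Zheng ∩ Isla ∩ Gita: 11:20–11:30, 14:00–14:30, 15:30–15:40, 16:10–16:50.
Restricted to 09:50–15:40: 11:20–11:30, 14:00–14:30, 15:30–15:40.
Total common minutes: 10 + 30 + 10 = 50.

50 minutes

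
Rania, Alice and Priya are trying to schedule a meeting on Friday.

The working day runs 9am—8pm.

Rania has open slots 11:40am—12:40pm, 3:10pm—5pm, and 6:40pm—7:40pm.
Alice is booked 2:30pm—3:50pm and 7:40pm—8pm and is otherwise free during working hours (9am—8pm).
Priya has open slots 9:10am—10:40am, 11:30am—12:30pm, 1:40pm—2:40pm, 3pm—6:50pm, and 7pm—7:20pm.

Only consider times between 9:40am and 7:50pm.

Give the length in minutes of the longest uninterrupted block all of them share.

Alice free within 09:00–20:00: 09:00–14:30, 15:50–19:40.
Rania ∩ Alice: 11:40–12:40, 15:50–17:00, 18:40–19:40.
Rania ∩ Alice ∩ Priya: 11:40–12:30, 15:50–17:00, 18:40–18:50, 19:00–19:20.
Restricted to 09:40–19:50: 11:40–12:30, 15:50–17:00, 18:40–18:50, 19:00–19:20.
Common window lengths: 50, 70, 10, 20 min; longest is 70.

70 minutes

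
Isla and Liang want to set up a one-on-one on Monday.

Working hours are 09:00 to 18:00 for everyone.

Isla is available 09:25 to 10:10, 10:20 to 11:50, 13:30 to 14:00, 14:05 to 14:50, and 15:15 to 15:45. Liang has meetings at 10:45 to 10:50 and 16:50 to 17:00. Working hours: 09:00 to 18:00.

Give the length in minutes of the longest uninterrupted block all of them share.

60 minutes

Liang free within 09:00–18:00: 09:00–10:45, 10:50–16:50, 17:00–18:00.
Isla ∩ Liang: 09:25–10:10, 10:20–10:45, 10:50–11:50, 13:30–14:00, 14:05–14:50, 15:15–15:45.
Common window lengths: 45, 25, 60, 30, 45, 30 min; longest is 60.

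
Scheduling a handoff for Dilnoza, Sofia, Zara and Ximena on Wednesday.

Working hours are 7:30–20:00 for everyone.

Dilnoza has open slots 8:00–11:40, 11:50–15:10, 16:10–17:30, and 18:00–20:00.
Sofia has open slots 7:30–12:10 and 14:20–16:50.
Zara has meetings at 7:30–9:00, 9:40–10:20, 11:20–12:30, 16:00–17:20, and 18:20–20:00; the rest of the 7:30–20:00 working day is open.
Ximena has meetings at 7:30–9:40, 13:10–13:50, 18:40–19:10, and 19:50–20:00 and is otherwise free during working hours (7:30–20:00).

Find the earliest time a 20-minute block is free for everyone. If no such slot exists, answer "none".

Zara free within 07:30–20:00: 09:00–09:40, 10:20–11:20, 12:30–16:00, 17:20–18:20.
Ximena free within 07:30–20:00: 09:40–13:10, 13:50–18:40, 19:10–19:50.
Dilnoza ∩ Sofia: 08:00–11:40, 11:50–12:10, 14:20–15:10, 16:10–16:50.
Dilnoza ∩ Sofia ∩ Zara: 09:00–09:40, 10:20–11:20, 14:20–15:10.
Dilnoza ∩ Sofia ∩ Zara ∩ Ximena: 10:20–11:20, 14:20–15:10.
Windows ≥ 20 min: 10:20–11:20, 14:20–15:10.
Earliest such window starts at 10:20.

10:20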